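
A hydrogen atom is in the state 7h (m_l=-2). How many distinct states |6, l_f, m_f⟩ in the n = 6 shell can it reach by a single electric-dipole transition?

3

E1 requires Δl = ±1, so l_f ∈ {4, 6}; with 0 ≤ l_f ≤ n_f−1 = 5, the allowed l_f values are {4}.
For l_f = 4: m_f ∈ {m_i−1, m_i, m_i+1} ∩ [−4, 4] = {-3, -2, -1} → 3 states.
Total: 3.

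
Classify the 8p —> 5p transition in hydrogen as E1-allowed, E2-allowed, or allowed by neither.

Δl = 1 − 1 = +0; l_i + l_f = 2.
E1 (Δl = ±1): not satisfied.
E2 (Δl = 0,±2, l_i+l_f ≥ 2): satisfied.

E2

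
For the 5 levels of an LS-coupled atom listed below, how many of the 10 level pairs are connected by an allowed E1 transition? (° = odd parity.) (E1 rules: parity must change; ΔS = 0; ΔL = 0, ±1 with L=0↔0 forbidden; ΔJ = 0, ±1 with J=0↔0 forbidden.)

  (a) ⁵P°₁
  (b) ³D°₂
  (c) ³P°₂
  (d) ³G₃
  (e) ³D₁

2

(a)–(b): forbidden (parity, ΔS).
(a)–(c): forbidden (parity, ΔS).
(a)–(d): forbidden (ΔS, ΔL, ΔJ).
(a)–(e): forbidden (ΔS).
(b)–(c): forbidden (parity).
(b)–(d): forbidden (ΔL).
(b)–(e): allowed.
(c)–(d): forbidden (ΔL).
(c)–(e): allowed.
(d)–(e): forbidden (parity, ΔL, ΔJ).
Allowed pairs: 2 of 10.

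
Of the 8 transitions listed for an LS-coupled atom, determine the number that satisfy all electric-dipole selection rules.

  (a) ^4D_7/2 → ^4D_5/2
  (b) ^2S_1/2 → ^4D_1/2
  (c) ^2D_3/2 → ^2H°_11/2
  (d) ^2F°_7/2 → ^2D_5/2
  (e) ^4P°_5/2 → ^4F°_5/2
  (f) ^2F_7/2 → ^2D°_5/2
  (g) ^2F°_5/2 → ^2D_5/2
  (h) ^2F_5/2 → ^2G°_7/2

(a) forbidden (parity fails)
(b) forbidden (parity, ΔS, ΔL fail)
(c) forbidden (ΔL, ΔJ fail)
(d) allowed
(e) forbidden (parity, ΔL fail)
(f) allowed
(g) allowed
(h) allowed
Total allowed: 4 of 8.

4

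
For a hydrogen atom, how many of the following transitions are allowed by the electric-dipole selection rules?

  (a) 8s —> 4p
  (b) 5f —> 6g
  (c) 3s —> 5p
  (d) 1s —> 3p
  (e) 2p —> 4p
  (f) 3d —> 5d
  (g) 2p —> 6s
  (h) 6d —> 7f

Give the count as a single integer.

6

(a) allowed
(b) allowed
(c) allowed
(d) allowed
(e) forbidden — Δl = +0 (E1 requires Δl = ±1)
(f) forbidden — Δl = +0 (E1 requires Δl = ±1)
(g) allowed
(h) allowed
Total allowed: 6 of 8.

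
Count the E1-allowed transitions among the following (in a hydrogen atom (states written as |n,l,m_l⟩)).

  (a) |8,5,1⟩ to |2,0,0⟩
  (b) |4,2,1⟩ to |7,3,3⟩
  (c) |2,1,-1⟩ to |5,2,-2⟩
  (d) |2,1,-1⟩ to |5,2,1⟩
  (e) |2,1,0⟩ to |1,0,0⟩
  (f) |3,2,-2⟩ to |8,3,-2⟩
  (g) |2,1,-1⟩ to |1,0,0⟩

(a) forbidden — Δl = -5 (E1 requires Δl = ±1)
(b) forbidden — Δm_l = +2 (E1 requires Δm_l = 0, ±1)
(c) allowed
(d) forbidden — Δm_l = +2 (E1 requires Δm_l = 0, ±1)
(e) allowed
(f) allowed
(g) allowed
Total allowed: 4 of 7.

4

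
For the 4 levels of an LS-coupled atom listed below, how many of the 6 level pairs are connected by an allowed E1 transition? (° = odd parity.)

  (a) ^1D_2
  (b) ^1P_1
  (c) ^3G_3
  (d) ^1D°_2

(a)–(b): forbidden (parity).
(a)–(c): forbidden (parity, ΔS, ΔL).
(a)–(d): allowed.
(b)–(c): forbidden (parity, ΔS, ΔL, ΔJ).
(b)–(d): allowed.
(c)–(d): forbidden (ΔS, ΔL).
Allowed pairs: 2 of 6.

2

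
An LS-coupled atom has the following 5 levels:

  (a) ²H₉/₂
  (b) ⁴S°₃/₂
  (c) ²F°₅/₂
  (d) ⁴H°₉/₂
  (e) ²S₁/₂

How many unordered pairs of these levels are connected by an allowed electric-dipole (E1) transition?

0

(a)–(b): forbidden (ΔS, ΔL, ΔJ).
(a)–(c): forbidden (ΔL, ΔJ).
(a)–(d): forbidden (ΔS).
(a)–(e): forbidden (parity, ΔL, ΔJ).
(b)–(c): forbidden (parity, ΔS, ΔL).
(b)–(d): forbidden (parity, ΔL, ΔJ).
(b)–(e): forbidden (ΔS, ΔL).
(c)–(d): forbidden (parity, ΔS, ΔL, ΔJ).
(c)–(e): forbidden (ΔL, ΔJ).
(d)–(e): forbidden (ΔS, ΔL, ΔJ).
Allowed pairs: 0 of 10.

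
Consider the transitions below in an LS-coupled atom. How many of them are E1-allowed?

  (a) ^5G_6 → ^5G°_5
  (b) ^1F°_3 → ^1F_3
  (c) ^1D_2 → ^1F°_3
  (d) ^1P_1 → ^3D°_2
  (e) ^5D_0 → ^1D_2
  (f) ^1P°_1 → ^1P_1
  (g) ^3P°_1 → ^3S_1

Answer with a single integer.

(a) allowed
(b) allowed
(c) allowed
(d) forbidden (ΔS fails)
(e) forbidden (parity, ΔS, ΔJ fail)
(f) allowed
(g) allowed
Total allowed: 5 of 7.

5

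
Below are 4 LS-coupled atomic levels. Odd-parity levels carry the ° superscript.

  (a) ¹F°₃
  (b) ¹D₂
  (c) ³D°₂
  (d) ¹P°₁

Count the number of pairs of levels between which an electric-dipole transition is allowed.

(a)–(b): allowed.
(a)–(c): forbidden (parity, ΔS).
(a)–(d): forbidden (parity, ΔL, ΔJ).
(b)–(c): forbidden (ΔS).
(b)–(d): allowed.
(c)–(d): forbidden (parity, ΔS).
Allowed pairs: 2 of 6.

2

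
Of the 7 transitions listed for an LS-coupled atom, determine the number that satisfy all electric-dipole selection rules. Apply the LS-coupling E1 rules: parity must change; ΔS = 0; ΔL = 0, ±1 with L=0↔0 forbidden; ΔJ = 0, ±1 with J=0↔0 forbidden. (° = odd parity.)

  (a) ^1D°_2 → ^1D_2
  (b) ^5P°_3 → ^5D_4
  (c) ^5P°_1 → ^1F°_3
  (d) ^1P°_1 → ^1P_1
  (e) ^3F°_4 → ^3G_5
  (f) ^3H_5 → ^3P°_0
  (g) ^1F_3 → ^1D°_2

5

(a) allowed
(b) allowed
(c) forbidden (parity, ΔS, ΔL, ΔJ fail)
(d) allowed
(e) allowed
(f) forbidden (ΔL, ΔJ fail)
(g) allowed
Total allowed: 5 of 7.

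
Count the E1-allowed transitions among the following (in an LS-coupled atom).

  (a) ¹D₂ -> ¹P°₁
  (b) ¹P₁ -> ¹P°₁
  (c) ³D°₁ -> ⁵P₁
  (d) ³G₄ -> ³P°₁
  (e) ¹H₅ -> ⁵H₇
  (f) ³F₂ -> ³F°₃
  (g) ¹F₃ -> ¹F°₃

4

(a) allowed
(b) allowed
(c) forbidden (ΔS fails)
(d) forbidden (ΔL, ΔJ fail)
(e) forbidden (parity, ΔS, ΔJ fail)
(f) allowed
(g) allowed
Total allowed: 4 of 7.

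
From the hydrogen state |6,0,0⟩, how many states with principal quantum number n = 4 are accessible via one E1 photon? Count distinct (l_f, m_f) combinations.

E1 requires Δl = ±1, so l_f ∈ {-1, 1}; with 0 ≤ l_f ≤ n_f−1 = 3, the allowed l_f values are {1}.
For l_f = 1: m_f ∈ {m_i−1, m_i, m_i+1} ∩ [−1, 1] = {-1, 0, 1} → 3 states.
Total: 3.

3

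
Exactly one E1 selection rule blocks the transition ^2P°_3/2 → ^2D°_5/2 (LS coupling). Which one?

parity

Parity must change: odd → odd — ✗.
ΔS = 0: S: 1/2 → 1/2 — ✓.
ΔL = 0, ±1 (not L=0↔0): L: 1 → 2, ΔL = +1 — ✓.
ΔJ = 0, ±1 (not J=0↔0): J: 3/2 → 5/2, ΔJ = +1 — ✓.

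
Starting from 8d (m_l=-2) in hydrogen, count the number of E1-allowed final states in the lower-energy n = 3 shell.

E1 requires Δl = ±1, so l_f ∈ {1, 3}; with 0 ≤ l_f ≤ n_f−1 = 2, the allowed l_f values are {1}.
For l_f = 1: m_f ∈ {m_i−1, m_i, m_i+1} ∩ [−1, 1] = {-1} → 1 state.
Total: 1.

1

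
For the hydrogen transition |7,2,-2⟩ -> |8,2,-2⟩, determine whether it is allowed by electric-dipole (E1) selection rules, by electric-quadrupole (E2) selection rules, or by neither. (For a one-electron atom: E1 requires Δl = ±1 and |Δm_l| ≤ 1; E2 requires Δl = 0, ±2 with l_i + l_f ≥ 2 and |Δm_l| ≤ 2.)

E2

Δl = 2 − 2 = +0; l_i + l_f = 4.
Δm_l = +0.
E1 (Δl = ±1, |Δm_l| ≤ 1): not satisfied.
E2 (Δl = 0,±2, l_i+l_f ≥ 2, |Δm_l| ≤ 2): satisfied.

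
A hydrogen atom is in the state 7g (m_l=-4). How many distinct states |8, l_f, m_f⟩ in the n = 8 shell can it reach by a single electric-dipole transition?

E1 requires Δl = ±1, so l_f ∈ {3, 5}; with 0 ≤ l_f ≤ n_f−1 = 7, the allowed l_f values are {3, 5}.
For l_f = 3: m_f ∈ {m_i−1, m_i, m_i+1} ∩ [−3, 3] = {-3} → 1 state.
For l_f = 5: m_f ∈ {m_i−1, m_i, m_i+1} ∩ [−5, 5] = {-5, -4, -3} → 3 states.
Total: 4.

4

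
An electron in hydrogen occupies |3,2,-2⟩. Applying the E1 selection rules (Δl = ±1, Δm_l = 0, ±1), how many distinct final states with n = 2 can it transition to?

E1 requires Δl = ±1, so l_f ∈ {1, 3}; with 0 ≤ l_f ≤ n_f−1 = 1, the allowed l_f values are {1}.
For l_f = 1: m_f ∈ {m_i−1, m_i, m_i+1} ∩ [−1, 1] = {-1} → 1 state.
Total: 1.

1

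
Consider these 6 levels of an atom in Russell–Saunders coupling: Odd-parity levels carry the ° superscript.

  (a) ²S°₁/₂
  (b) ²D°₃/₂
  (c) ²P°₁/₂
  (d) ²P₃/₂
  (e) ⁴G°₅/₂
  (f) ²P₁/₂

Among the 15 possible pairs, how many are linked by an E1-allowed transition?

(a)–(b): forbidden (parity, ΔL).
(a)–(c): forbidden (parity).
(a)–(d): allowed.
(a)–(e): forbidden (parity, ΔS, ΔL, ΔJ).
(a)–(f): allowed.
(b)–(c): forbidden (parity).
(b)–(d): allowed.
(b)–(e): forbidden (parity, ΔS, ΔL).
(b)–(f): allowed.
(c)–(d): allowed.
(c)–(e): forbidden (parity, ΔS, ΔL, ΔJ).
(c)–(f): allowed.
(d)–(e): forbidden (ΔS, ΔL).
(d)–(f): forbidden (parity).
(e)–(f): forbidden (ΔS, ΔL, ΔJ).
Allowed pairs: 6 of 15.

6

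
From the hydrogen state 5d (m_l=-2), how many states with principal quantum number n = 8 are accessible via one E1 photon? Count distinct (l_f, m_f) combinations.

4

E1 requires Δl = ±1, so l_f ∈ {1, 3}; with 0 ≤ l_f ≤ n_f−1 = 7, the allowed l_f values are {1, 3}.
For l_f = 1: m_f ∈ {m_i−1, m_i, m_i+1} ∩ [−1, 1] = {-1} → 1 state.
For l_f = 3: m_f ∈ {m_i−1, m_i, m_i+1} ∩ [−3, 3] = {-3, -2, -1} → 3 states.
Total: 4.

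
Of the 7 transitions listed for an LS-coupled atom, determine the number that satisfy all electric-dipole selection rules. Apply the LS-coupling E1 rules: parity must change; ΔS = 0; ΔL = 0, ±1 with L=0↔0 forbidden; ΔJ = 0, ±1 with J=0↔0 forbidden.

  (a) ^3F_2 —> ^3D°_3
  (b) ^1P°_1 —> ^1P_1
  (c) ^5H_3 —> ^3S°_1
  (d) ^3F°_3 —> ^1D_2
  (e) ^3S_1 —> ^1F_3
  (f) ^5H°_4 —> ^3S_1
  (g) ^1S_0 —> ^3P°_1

(a) allowed
(b) allowed
(c) forbidden (ΔS, ΔL, ΔJ fail)
(d) forbidden (ΔS fails)
(e) forbidden (parity, ΔS, ΔL, ΔJ fail)
(f) forbidden (ΔS, ΔL, ΔJ fail)
(g) forbidden (ΔS fails)
Total allowed: 2 of 7.

2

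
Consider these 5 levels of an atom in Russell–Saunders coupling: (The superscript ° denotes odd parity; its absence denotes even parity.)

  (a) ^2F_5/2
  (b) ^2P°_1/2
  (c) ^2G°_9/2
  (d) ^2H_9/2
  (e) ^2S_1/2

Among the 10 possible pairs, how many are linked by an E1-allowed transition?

(a)–(b): forbidden (ΔL, ΔJ).
(a)–(c): forbidden (ΔJ).
(a)–(d): forbidden (parity, ΔL, ΔJ).
(a)–(e): forbidden (parity, ΔL, ΔJ).
(b)–(c): forbidden (parity, ΔL, ΔJ).
(b)–(d): forbidden (ΔL, ΔJ).
(b)–(e): allowed.
(c)–(d): allowed.
(c)–(e): forbidden (ΔL, ΔJ).
(d)–(e): forbidden (parity, ΔL, ΔJ).
Allowed pairs: 2 of 10.

2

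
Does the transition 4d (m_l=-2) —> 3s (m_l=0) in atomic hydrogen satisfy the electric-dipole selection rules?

forbidden

Initial l = 2, final l = 0, so Δl = -2. E1 requires Δl = ±1: fails.
m_l: -2 → 0 (Δm_l = +2). |Δm_l| ≤ 1 fails.
The transition is electric-dipole forbidden.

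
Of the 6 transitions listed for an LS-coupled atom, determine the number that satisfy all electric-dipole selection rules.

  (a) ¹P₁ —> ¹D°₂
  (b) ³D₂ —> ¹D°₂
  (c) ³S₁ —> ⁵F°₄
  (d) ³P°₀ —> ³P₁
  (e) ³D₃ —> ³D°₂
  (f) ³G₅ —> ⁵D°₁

3

(a) allowed
(b) forbidden (ΔS fails)
(c) forbidden (ΔS, ΔL, ΔJ fail)
(d) allowed
(e) allowed
(f) forbidden (ΔS, ΔL, ΔJ fail)
Total allowed: 3 of 6.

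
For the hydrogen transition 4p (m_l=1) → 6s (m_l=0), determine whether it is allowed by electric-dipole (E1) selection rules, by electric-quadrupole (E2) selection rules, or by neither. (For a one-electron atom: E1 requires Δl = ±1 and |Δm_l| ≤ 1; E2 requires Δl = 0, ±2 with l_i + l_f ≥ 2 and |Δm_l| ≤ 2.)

Δl = 0 − 1 = -1; l_i + l_f = 1.
Δm_l = -1.
E1 (Δl = ±1, |Δm_l| ≤ 1): satisfied.
E2 (Δl = 0,±2, l_i+l_f ≥ 2, |Δm_l| ≤ 2): not satisfied.

E1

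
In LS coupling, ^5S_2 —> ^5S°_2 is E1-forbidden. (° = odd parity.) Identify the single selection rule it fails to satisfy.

the L=0 ↔ L=0 exclusion

ΔJ = 0, ±1 (not J=0↔0): J: 2 → 2, ΔJ = +0 — satisfied.
Parity must change: even → odd — satisfied.
ΔL = 0, ±1 (not L=0↔0): L: 0 → 0, ΔL = +0 — violated.
ΔS = 0: S: 2 → 2 — satisfied.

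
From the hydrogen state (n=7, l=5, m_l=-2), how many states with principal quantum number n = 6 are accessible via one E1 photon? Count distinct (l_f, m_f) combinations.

3

E1 requires Δl = ±1, so l_f ∈ {4, 6}; with 0 ≤ l_f ≤ n_f−1 = 5, the allowed l_f values are {4}.
For l_f = 4: m_f ∈ {m_i−1, m_i, m_i+1} ∩ [−4, 4] = {-3, -2, -1} → 3 states.
Total: 3.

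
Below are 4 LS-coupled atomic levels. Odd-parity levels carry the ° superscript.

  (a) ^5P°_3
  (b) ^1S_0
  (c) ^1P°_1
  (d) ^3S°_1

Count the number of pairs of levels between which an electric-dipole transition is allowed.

(a)–(b): forbidden (ΔS, ΔJ).
(a)–(c): forbidden (parity, ΔS, ΔJ).
(a)–(d): forbidden (parity, ΔS, ΔJ).
(b)–(c): allowed.
(b)–(d): forbidden (ΔS, ΔL).
(c)–(d): forbidden (parity, ΔS).
Allowed pairs: 1 of 6.

1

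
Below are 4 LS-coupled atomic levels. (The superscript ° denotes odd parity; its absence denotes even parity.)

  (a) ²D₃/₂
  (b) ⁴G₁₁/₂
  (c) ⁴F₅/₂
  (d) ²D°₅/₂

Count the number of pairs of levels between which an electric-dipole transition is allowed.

1

(a)–(b): forbidden (parity, ΔS, ΔL, ΔJ).
(a)–(c): forbidden (parity, ΔS).
(a)–(d): allowed.
(b)–(c): forbidden (parity, ΔJ).
(b)–(d): forbidden (ΔS, ΔL, ΔJ).
(c)–(d): forbidden (ΔS).
Allowed pairs: 1 of 6.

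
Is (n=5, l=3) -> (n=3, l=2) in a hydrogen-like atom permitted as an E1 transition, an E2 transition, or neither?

E1

Δl = 2 − 3 = -1; l_i + l_f = 5.
E1 (Δl = ±1): satisfied.
E2 (Δl = 0,±2, l_i+l_f ≥ 2): not satisfied.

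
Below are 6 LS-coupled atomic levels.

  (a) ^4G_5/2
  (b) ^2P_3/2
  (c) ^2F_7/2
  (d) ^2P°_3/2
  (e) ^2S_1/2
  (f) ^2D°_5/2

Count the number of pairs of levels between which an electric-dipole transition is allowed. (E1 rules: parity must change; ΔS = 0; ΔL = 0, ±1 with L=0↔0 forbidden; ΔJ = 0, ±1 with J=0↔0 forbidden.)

4

(a)–(b): forbidden (parity, ΔS, ΔL).
(a)–(c): forbidden (parity, ΔS).
(a)–(d): forbidden (ΔS, ΔL).
(a)–(e): forbidden (parity, ΔS, ΔL, ΔJ).
(a)–(f): forbidden (ΔS, ΔL).
(b)–(c): forbidden (parity, ΔL, ΔJ).
(b)–(d): allowed.
(b)–(e): forbidden (parity).
(b)–(f): allowed.
(c)–(d): forbidden (ΔL, ΔJ).
(c)–(e): forbidden (parity, ΔL, ΔJ).
(c)–(f): allowed.
(d)–(e): allowed.
(d)–(f): forbidden (parity).
(e)–(f): forbidden (ΔL, ΔJ).
Allowed pairs: 4 of 15.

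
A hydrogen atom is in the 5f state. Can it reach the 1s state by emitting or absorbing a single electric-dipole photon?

forbidden

Initial l = 3, final l = 0, so Δl = -3. E1 requires Δl = ±1: fails.
The transition is electric-dipole forbidden.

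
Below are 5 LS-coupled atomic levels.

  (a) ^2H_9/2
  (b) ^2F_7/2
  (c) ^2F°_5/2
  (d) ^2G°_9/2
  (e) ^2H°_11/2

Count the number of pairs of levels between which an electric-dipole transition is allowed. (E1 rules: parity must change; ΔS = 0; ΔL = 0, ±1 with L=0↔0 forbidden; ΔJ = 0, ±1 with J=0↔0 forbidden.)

(a)–(b): forbidden (parity, ΔL).
(a)–(c): forbidden (ΔL, ΔJ).
(a)–(d): allowed.
(a)–(e): allowed.
(b)–(c): allowed.
(b)–(d): allowed.
(b)–(e): forbidden (ΔL, ΔJ).
(c)–(d): forbidden (parity, ΔJ).
(c)–(e): forbidden (parity, ΔL, ΔJ).
(d)–(e): forbidden (parity).
Allowed pairs: 4 of 10.

4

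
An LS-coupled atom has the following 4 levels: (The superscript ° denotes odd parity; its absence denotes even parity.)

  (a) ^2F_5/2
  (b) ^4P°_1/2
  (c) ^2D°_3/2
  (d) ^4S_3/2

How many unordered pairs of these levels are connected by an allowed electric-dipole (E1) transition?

2

(a)–(b): forbidden (ΔS, ΔL, ΔJ).
(a)–(c): allowed.
(a)–(d): forbidden (parity, ΔS, ΔL).
(b)–(c): forbidden (parity, ΔS).
(b)–(d): allowed.
(c)–(d): forbidden (ΔS, ΔL).
Allowed pairs: 2 of 6.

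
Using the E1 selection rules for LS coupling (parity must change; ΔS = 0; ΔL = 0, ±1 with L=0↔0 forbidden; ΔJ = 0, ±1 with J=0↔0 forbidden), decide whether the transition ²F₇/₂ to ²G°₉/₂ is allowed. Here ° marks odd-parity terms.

allowed

Initial level: S=1/2, L=3, J=7/2, parity even. Final level: S=1/2, L=4, J=9/2, parity odd.
Parity must change: even → odd — passes.
ΔS = 0: S: 1/2 → 1/2 — passes.
ΔL = 0, ±1 (not L=0↔0): L: 3 → 4, ΔL = +1 — passes.
ΔJ = 0, ±1 (not J=0↔0): J: 7/2 → 9/2, ΔJ = +1 — passes.
All four E1 rules are satisfied.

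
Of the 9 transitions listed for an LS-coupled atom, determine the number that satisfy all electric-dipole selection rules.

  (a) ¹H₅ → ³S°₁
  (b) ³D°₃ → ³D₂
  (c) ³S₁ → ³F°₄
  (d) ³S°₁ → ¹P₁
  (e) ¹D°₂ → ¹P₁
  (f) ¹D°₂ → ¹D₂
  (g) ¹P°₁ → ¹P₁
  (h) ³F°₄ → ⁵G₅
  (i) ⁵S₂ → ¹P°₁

4

(a) forbidden (ΔS, ΔL, ΔJ fail)
(b) allowed
(c) forbidden (ΔL, ΔJ fail)
(d) forbidden (ΔS fails)
(e) allowed
(f) allowed
(g) allowed
(h) forbidden (ΔS fails)
(i) forbidden (ΔS fails)
Total allowed: 4 of 9.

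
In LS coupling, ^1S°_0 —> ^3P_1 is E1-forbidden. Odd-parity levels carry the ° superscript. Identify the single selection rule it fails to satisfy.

the ΔS = 0 rule

Initial level: S=0, L=0, J=0, parity odd. Final level: S=1, L=1, J=1, parity even.
Parity must change: odd → even — passes.
ΔS = 0: S: 0 → 1 — fails.
ΔL = 0, ±1 (not L=0↔0): L: 0 → 1, ΔL = +1 — passes.
ΔJ = 0, ±1 (not J=0↔0): J: 0 → 1, ΔJ = +1 — passes.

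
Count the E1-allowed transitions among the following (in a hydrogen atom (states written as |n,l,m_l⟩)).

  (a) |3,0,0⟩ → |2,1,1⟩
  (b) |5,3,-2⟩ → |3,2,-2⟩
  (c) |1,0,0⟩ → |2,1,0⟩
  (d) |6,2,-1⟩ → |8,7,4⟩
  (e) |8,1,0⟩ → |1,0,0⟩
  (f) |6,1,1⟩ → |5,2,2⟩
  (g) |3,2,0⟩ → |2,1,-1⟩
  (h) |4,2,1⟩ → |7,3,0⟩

(a) allowed
(b) allowed
(c) allowed
(d) forbidden — Δl = +5 (E1 requires Δl = ±1); Δm_l = +5 (E1 requires Δm_l = 0, ±1)
(e) allowed
(f) allowed
(g) allowed
(h) allowed
Total allowed: 7 of 8.

7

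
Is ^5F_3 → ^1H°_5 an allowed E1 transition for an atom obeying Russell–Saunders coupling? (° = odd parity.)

forbidden

Reading off the term symbols: S 2→0, L 3→5, J 3→5, parity even→odd.
ΔS = 0: S: 2 → 0 — ✗.
ΔJ = 0, ±1 (not J=0↔0): J: 3 → 5, ΔJ = +2 — ✗.
Parity must change: even → odd — ✓.
ΔL = 0, ±1 (not L=0↔0): L: 3 → 5, ΔL = +2 — ✗.
Rule(s) violated: ΔS, ΔL, ΔJ.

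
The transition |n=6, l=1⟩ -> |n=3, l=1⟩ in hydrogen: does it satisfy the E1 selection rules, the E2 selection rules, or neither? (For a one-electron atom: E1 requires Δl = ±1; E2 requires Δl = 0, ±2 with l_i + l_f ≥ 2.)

Δl = 1 − 1 = +0; l_i + l_f = 2.
E1 (Δl = ±1): not satisfied.
E2 (Δl = 0,±2, l_i+l_f ≥ 2): satisfied.

E2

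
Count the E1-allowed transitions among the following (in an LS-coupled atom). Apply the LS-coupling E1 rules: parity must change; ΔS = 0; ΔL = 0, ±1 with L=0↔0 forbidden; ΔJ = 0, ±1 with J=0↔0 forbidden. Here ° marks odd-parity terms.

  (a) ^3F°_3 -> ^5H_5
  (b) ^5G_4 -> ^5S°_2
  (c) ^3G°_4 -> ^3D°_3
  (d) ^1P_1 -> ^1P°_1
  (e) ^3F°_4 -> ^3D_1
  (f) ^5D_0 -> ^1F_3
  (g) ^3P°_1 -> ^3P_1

(a) forbidden (ΔS, ΔL, ΔJ fail)
(b) forbidden (ΔL, ΔJ fail)
(c) forbidden (parity, ΔL fail)
(d) allowed
(e) forbidden (ΔJ fails)
(f) forbidden (parity, ΔS, ΔJ fail)
(g) allowed
Total allowed: 2 of 7.

2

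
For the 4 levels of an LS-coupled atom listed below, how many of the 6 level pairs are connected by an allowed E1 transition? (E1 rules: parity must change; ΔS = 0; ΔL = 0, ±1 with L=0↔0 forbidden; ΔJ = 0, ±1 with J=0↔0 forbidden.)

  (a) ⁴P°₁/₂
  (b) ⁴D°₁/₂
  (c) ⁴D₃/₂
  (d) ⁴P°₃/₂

(a)–(b): forbidden (parity).
(a)–(c): allowed.
(a)–(d): forbidden (parity).
(b)–(c): allowed.
(b)–(d): forbidden (parity).
(c)–(d): allowed.
Allowed pairs: 3 of 6.

3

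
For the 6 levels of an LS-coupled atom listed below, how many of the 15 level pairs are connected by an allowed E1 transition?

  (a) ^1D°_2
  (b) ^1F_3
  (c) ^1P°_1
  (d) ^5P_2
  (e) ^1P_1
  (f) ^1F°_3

4

(a)–(b): allowed.
(a)–(c): forbidden (parity).
(a)–(d): forbidden (ΔS).
(a)–(e): allowed.
(a)–(f): forbidden (parity).
(b)–(c): forbidden (ΔL, ΔJ).
(b)–(d): forbidden (parity, ΔS, ΔL).
(b)–(e): forbidden (parity, ΔL, ΔJ).
(b)–(f): allowed.
(c)–(d): forbidden (ΔS).
(c)–(e): allowed.
(c)–(f): forbidden (parity, ΔL, ΔJ).
(d)–(e): forbidden (parity, ΔS).
(d)–(f): forbidden (ΔS, ΔL).
(e)–(f): forbidden (ΔL, ΔJ).
Allowed pairs: 4 of 15.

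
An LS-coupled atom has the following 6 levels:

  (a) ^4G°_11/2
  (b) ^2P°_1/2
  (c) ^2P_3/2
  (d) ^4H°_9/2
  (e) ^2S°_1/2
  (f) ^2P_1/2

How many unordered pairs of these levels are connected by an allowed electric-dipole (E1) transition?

4

(a)–(b): forbidden (parity, ΔS, ΔL, ΔJ).
(a)–(c): forbidden (ΔS, ΔL, ΔJ).
(a)–(d): forbidden (parity).
(a)–(e): forbidden (parity, ΔS, ΔL, ΔJ).
(a)–(f): forbidden (ΔS, ΔL, ΔJ).
(b)–(c): allowed.
(b)–(d): forbidden (parity, ΔS, ΔL, ΔJ).
(b)–(e): forbidden (parity).
(b)–(f): allowed.
(c)–(d): forbidden (ΔS, ΔL, ΔJ).
(c)–(e): allowed.
(c)–(f): forbidden (parity).
(d)–(e): forbidden (parity, ΔS, ΔL, ΔJ).
(d)–(f): forbidden (ΔS, ΔL, ΔJ).
(e)–(f): allowed.
Allowed pairs: 4 of 15.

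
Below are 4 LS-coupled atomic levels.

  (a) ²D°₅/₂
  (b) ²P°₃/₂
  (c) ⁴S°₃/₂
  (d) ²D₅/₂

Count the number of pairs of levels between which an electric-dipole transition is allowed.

2

(a)–(b): forbidden (parity).
(a)–(c): forbidden (parity, ΔS, ΔL).
(a)–(d): allowed.
(b)–(c): forbidden (parity, ΔS).
(b)–(d): allowed.
(c)–(d): forbidden (ΔS, ΔL).
Allowed pairs: 2 of 6.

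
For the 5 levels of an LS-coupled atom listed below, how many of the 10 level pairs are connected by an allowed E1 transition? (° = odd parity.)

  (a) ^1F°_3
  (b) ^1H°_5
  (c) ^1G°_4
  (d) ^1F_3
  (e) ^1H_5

4

(a)–(b): forbidden (parity, ΔL, ΔJ).
(a)–(c): forbidden (parity).
(a)–(d): allowed.
(a)–(e): forbidden (ΔL, ΔJ).
(b)–(c): forbidden (parity).
(b)–(d): forbidden (ΔL, ΔJ).
(b)–(e): allowed.
(c)–(d): allowed.
(c)–(e): allowed.
(d)–(e): forbidden (parity, ΔL, ΔJ).
Allowed pairs: 4 of 10.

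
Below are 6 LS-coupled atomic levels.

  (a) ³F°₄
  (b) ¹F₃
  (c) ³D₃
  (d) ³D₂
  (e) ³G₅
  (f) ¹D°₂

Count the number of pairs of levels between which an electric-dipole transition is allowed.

(a)–(b): forbidden (ΔS).
(a)–(c): allowed.
(a)–(d): forbidden (ΔJ).
(a)–(e): allowed.
(a)–(f): forbidden (parity, ΔS, ΔJ).
(b)–(c): forbidden (parity, ΔS).
(b)–(d): forbidden (parity, ΔS).
(b)–(e): forbidden (parity, ΔS, ΔJ).
(b)–(f): allowed.
(c)–(d): forbidden (parity).
(c)–(e): forbidden (parity, ΔL, ΔJ).
(c)–(f): forbidden (ΔS).
(d)–(e): forbidden (parity, ΔL, ΔJ).
(d)–(f): forbidden (ΔS).
(e)–(f): forbidden (ΔS, ΔL, ΔJ).
Allowed pairs: 3 of 15.

3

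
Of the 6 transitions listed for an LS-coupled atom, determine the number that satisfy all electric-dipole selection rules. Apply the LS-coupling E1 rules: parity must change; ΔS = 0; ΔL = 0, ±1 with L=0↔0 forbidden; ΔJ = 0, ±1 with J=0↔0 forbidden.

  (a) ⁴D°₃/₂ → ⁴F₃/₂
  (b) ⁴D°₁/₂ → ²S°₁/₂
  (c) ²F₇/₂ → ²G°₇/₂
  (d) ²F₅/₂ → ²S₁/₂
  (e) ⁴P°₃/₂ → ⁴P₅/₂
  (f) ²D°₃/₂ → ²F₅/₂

4

(a) allowed
(b) forbidden (parity, ΔS, ΔL fail)
(c) allowed
(d) forbidden (parity, ΔL, ΔJ fail)
(e) allowed
(f) allowed
Total allowed: 4 of 6.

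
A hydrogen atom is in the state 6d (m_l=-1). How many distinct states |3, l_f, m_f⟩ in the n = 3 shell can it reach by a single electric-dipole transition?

E1 requires Δl = ±1, so l_f ∈ {1, 3}; with 0 ≤ l_f ≤ n_f−1 = 2, the allowed l_f values are {1}.
For l_f = 1: m_f ∈ {m_i−1, m_i, m_i+1} ∩ [−1, 1] = {-1, 0} → 2 states.
Total: 2.

2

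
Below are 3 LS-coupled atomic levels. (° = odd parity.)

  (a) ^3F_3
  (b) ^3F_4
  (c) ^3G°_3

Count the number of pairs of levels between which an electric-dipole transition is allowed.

2

(a)–(b): forbidden (parity).
(a)–(c): allowed.
(b)–(c): allowed.
Allowed pairs: 2 of 3.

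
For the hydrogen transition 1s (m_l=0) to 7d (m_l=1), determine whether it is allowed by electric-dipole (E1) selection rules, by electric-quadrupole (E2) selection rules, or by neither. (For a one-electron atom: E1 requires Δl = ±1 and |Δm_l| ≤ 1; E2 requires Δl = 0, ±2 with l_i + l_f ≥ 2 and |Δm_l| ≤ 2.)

Δl = 2 − 0 = +2; l_i + l_f = 2.
Δm_l = +1.
E1 (Δl = ±1, |Δm_l| ≤ 1): not satisfied.
E2 (Δl = 0,±2, l_i+l_f ≥ 2, |Δm_l| ≤ 2): satisfied.

E2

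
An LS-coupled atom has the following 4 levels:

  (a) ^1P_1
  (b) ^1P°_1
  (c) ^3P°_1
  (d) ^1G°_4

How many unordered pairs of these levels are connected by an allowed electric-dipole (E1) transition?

(a)–(b): allowed.
(a)–(c): forbidden (ΔS).
(a)–(d): forbidden (ΔL, ΔJ).
(b)–(c): forbidden (parity, ΔS).
(b)–(d): forbidden (parity, ΔL, ΔJ).
(c)–(d): forbidden (parity, ΔS, ΔL, ΔJ).
Allowed pairs: 1 of 6.

1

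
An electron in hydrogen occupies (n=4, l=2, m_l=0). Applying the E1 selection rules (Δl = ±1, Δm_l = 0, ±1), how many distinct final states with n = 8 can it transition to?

E1 requires Δl = ±1, so l_f ∈ {1, 3}; with 0 ≤ l_f ≤ n_f−1 = 7, the allowed l_f values are {1, 3}.
For l_f = 1: m_f ∈ {m_i−1, m_i, m_i+1} ∩ [−1, 1] = {-1, 0, 1} → 3 states.
For l_f = 3: m_f ∈ {m_i−1, m_i, m_i+1} ∩ [−3, 3] = {-1, 0, 1} → 3 states.
Total: 6.

6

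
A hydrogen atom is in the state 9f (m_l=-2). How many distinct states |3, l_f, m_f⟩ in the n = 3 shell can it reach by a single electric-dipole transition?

E1 requires Δl = ±1, so l_f ∈ {2, 4}; with 0 ≤ l_f ≤ n_f−1 = 2, the allowed l_f values are {2}.
For l_f = 2: m_f ∈ {m_i−1, m_i, m_i+1} ∩ [−2, 2] = {-2, -1} → 2 states.
Total: 2.

2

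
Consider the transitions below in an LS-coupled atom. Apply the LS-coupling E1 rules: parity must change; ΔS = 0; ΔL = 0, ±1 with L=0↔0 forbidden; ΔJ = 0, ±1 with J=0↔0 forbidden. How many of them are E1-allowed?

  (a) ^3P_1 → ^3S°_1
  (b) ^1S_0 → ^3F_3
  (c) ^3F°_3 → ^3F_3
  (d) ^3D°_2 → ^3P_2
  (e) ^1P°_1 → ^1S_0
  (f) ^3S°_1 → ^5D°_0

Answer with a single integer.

4

(a) allowed
(b) forbidden (parity, ΔS, ΔL, ΔJ fail)
(c) allowed
(d) allowed
(e) allowed
(f) forbidden (parity, ΔS, ΔL fail)
Total allowed: 4 of 6.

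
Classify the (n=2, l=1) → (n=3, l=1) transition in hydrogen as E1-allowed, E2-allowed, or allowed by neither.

Δl = 1 − 1 = +0; l_i + l_f = 2.
E1 (Δl = ±1): not satisfied.
E2 (Δl = 0,±2, l_i+l_f ≥ 2): satisfied.

E2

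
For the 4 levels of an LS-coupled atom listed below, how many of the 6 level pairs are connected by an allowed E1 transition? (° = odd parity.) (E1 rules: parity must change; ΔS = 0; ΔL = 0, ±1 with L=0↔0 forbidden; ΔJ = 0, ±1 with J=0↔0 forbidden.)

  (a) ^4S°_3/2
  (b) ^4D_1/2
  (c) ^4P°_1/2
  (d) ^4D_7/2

1

(a)–(b): forbidden (ΔL).
(a)–(c): forbidden (parity).
(a)–(d): forbidden (ΔL, ΔJ).
(b)–(c): allowed.
(b)–(d): forbidden (parity, ΔJ).
(c)–(d): forbidden (ΔJ).
Allowed pairs: 1 of 6.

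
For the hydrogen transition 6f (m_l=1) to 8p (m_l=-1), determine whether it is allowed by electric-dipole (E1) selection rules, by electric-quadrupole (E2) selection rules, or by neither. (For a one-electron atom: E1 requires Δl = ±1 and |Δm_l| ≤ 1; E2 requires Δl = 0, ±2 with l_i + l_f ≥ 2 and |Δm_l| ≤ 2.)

E2

Δl = 1 − 3 = -2; l_i + l_f = 4.
Δm_l = -2.
E1 (Δl = ±1, |Δm_l| ≤ 1): not satisfied.
E2 (Δl = 0,±2, l_i+l_f ≥ 2, |Δm_l| ≤ 2): satisfied.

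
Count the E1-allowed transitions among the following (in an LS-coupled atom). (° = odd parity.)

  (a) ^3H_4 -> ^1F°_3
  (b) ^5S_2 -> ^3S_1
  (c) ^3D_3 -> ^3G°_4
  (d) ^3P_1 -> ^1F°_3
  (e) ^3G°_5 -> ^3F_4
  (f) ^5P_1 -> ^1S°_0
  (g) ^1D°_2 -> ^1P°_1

(a) forbidden (ΔS, ΔL fail)
(b) forbidden (parity, ΔS, ΔL fail)
(c) forbidden (ΔL fails)
(d) forbidden (ΔS, ΔL, ΔJ fail)
(e) allowed
(f) forbidden (ΔS fails)
(g) forbidden (parity fails)
Total allowed: 1 of 7.

1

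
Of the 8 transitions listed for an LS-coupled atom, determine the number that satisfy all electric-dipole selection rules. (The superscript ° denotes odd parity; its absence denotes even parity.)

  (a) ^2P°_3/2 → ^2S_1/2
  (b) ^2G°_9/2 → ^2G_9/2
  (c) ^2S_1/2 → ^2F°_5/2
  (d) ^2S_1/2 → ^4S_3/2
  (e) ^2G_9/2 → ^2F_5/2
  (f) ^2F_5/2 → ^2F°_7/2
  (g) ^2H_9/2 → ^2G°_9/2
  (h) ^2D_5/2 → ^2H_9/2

4

(a) allowed
(b) allowed
(c) forbidden (ΔL, ΔJ fail)
(d) forbidden (parity, ΔS, ΔL fail)
(e) forbidden (parity, ΔJ fail)
(f) allowed
(g) allowed
(h) forbidden (parity, ΔL, ΔJ fail)
Total allowed: 4 of 8.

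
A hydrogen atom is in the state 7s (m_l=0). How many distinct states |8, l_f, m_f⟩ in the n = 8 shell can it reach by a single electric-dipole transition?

3

E1 requires Δl = ±1, so l_f ∈ {-1, 1}; with 0 ≤ l_f ≤ n_f−1 = 7, the allowed l_f values are {1}.
For l_f = 1: m_f ∈ {m_i−1, m_i, m_i+1} ∩ [−1, 1] = {-1, 0, 1} → 3 states.
Total: 3.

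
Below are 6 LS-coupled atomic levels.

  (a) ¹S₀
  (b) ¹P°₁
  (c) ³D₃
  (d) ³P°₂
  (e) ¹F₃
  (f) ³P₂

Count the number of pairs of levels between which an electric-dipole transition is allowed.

(a)–(b): allowed.
(a)–(c): forbidden (parity, ΔS, ΔL, ΔJ).
(a)–(d): forbidden (ΔS, ΔJ).
(a)–(e): forbidden (parity, ΔL, ΔJ).
(a)–(f): forbidden (parity, ΔS, ΔJ).
(b)–(c): forbidden (ΔS, ΔJ).
(b)–(d): forbidden (parity, ΔS).
(b)–(e): forbidden (ΔL, ΔJ).
(b)–(f): forbidden (ΔS).
(c)–(d): allowed.
(c)–(e): forbidden (parity, ΔS).
(c)–(f): forbidden (parity).
(d)–(e): forbidden (ΔS, ΔL).
(d)–(f): allowed.
(e)–(f): forbidden (parity, ΔS, ΔL).
Allowed pairs: 3 of 15.

3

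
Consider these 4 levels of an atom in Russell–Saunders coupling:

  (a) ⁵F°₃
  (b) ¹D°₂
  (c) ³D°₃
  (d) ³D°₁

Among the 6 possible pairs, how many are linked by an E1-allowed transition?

(a)–(b): forbidden (parity, ΔS).
(a)–(c): forbidden (parity, ΔS).
(a)–(d): forbidden (parity, ΔS, ΔJ).
(b)–(c): forbidden (parity, ΔS).
(b)–(d): forbidden (parity, ΔS).
(c)–(d): forbidden (parity, ΔJ).
Allowed pairs: 0 of 6.

0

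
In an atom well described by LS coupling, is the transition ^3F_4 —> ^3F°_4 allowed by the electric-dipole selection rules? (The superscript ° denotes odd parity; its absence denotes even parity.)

Initial level: S=1, L=3, J=4, parity even. Final level: S=1, L=3, J=4, parity odd.
Parity must change: even → odd — ok.
ΔS = 0: S: 1 → 1 — ok.
ΔL = 0, ±1 (not L=0↔0): L: 3 → 3, ΔL = +0 — ok.
ΔJ = 0, ±1 (not J=0↔0): J: 4 → 4, ΔJ = +0 — ok.
All four E1 rules are satisfied.

allowed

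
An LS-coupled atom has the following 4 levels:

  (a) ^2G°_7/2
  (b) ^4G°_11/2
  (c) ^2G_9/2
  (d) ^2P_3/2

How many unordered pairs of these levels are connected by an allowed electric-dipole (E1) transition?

1

(a)–(b): forbidden (parity, ΔS, ΔJ).
(a)–(c): allowed.
(a)–(d): forbidden (ΔL, ΔJ).
(b)–(c): forbidden (ΔS).
(b)–(d): forbidden (ΔS, ΔL, ΔJ).
(c)–(d): forbidden (parity, ΔL, ΔJ).
Allowed pairs: 1 of 6.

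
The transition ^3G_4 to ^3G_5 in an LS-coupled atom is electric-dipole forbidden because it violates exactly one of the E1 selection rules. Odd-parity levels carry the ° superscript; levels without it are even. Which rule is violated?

Initial level: S=1, L=4, J=4, parity even. Final level: S=1, L=4, J=5, parity even.
ΔS = 0: S: 1 → 1 — satisfied.
ΔL = 0, ±1 (not L=0↔0): L: 4 → 4, ΔL = +0 — satisfied.
ΔJ = 0, ±1 (not J=0↔0): J: 4 → 5, ΔJ = +1 — satisfied.
Parity must change: even → even — violated.

parity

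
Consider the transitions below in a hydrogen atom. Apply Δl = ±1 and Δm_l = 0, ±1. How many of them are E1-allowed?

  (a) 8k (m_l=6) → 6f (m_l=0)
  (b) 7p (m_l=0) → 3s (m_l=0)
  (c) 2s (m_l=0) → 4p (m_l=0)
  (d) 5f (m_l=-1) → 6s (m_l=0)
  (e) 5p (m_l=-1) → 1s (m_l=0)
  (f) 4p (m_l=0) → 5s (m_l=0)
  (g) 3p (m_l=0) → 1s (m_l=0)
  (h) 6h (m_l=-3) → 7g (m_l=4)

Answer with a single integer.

5

(a) forbidden — Δl = -4 (E1 requires Δl = ±1); Δm_l = -6 (E1 requires Δm_l = 0, ±1)
(b) allowed
(c) allowed
(d) forbidden — Δl = -3 (E1 requires Δl = ±1)
(e) allowed
(f) allowed
(g) allowed
(h) forbidden — Δm_l = +7 (E1 requires Δm_l = 0, ±1)
Total allowed: 5 of 8.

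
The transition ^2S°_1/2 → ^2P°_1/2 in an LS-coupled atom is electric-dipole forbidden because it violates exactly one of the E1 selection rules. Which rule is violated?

parity

Reading off the term symbols: S 1/2→1/2, L 0→1, J 1/2→1/2, parity odd→odd.
Parity must change: odd → odd — fails.
ΔS = 0: S: 1/2 → 1/2 — passes.
ΔL = 0, ±1 (not L=0↔0): L: 0 → 1, ΔL = +1 — passes.
ΔJ = 0, ±1 (not J=0↔0): J: 1/2 → 1/2, ΔJ = +0 — passes.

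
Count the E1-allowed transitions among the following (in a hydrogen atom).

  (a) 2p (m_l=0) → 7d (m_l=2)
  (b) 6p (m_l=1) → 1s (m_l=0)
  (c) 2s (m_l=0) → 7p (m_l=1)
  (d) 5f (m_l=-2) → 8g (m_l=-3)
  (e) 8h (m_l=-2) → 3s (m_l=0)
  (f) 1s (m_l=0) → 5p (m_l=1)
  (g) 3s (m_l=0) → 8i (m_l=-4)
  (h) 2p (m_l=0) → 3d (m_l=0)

(a) forbidden — Δm_l = +2 (E1 requires Δm_l = 0, ±1)
(b) allowed
(c) allowed
(d) allowed
(e) forbidden — Δl = -5 (E1 requires Δl = ±1); Δm_l = +2 (E1 requires Δm_l = 0, ±1)
(f) allowed
(g) forbidden — Δl = +6 (E1 requires Δl = ±1); Δm_l = -4 (E1 requires Δm_l = 0, ±1)
(h) allowed
Total allowed: 5 of 8.

5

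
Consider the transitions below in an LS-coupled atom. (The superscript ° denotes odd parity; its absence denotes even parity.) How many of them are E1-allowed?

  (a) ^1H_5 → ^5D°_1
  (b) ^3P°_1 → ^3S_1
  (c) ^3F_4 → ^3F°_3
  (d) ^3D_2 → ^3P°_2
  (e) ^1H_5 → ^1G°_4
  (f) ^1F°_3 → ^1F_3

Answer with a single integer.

5

(a) forbidden (ΔS, ΔL, ΔJ fail)
(b) allowed
(c) allowed
(d) allowed
(e) allowed
(f) allowed
Total allowed: 5 of 6.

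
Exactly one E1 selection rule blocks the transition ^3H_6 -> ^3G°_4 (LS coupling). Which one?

Parity must change: even → odd — satisfied.
ΔS = 0: S: 1 → 1 — satisfied.
ΔL = 0, ±1 (not L=0↔0): L: 5 → 4, ΔL = -1 — satisfied.
ΔJ = 0, ±1 (not J=0↔0): J: 6 → 4, ΔJ = -2 — violated.

the ΔJ = 0, ±1 rule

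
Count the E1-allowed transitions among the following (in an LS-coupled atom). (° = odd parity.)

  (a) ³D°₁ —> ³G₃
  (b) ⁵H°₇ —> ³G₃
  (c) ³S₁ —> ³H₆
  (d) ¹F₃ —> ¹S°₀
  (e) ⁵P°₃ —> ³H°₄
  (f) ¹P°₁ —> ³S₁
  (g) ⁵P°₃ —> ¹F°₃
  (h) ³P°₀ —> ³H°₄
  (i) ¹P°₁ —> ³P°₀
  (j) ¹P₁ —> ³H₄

0

(a) forbidden (ΔL, ΔJ fail)
(b) forbidden (ΔS, ΔJ fail)
(c) forbidden (parity, ΔL, ΔJ fail)
(d) forbidden (ΔL, ΔJ fail)
(e) forbidden (parity, ΔS, ΔL fail)
(f) forbidden (ΔS fails)
(g) forbidden (parity, ΔS, ΔL fail)
(h) forbidden (parity, ΔL, ΔJ fail)
(i) forbidden (parity, ΔS fail)
(j) forbidden (parity, ΔS, ΔL, ΔJ fail)
Total allowed: 0 of 10.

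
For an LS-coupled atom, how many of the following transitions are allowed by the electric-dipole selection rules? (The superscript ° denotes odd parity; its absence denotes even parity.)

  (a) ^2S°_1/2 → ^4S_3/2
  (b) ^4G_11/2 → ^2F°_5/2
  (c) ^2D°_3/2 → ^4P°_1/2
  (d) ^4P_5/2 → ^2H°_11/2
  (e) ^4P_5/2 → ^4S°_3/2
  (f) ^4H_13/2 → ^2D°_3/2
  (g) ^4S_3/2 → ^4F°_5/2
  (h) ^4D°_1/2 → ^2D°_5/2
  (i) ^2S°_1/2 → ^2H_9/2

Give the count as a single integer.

1

(a) forbidden (ΔS, ΔL fail)
(b) forbidden (ΔS, ΔJ fail)
(c) forbidden (parity, ΔS fail)
(d) forbidden (ΔS, ΔL, ΔJ fail)
(e) allowed
(f) forbidden (ΔS, ΔL, ΔJ fail)
(g) forbidden (ΔL fails)
(h) forbidden (parity, ΔS, ΔJ fail)
(i) forbidden (ΔL, ΔJ fail)
Total allowed: 1 of 9.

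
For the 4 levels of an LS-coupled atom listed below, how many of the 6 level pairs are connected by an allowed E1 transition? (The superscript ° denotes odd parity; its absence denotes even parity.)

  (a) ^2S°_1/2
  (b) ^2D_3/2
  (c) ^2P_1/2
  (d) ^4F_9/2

(a)–(b): forbidden (ΔL).
(a)–(c): allowed.
(a)–(d): forbidden (ΔS, ΔL, ΔJ).
(b)–(c): forbidden (parity).
(b)–(d): forbidden (parity, ΔS, ΔJ).
(c)–(d): forbidden (parity, ΔS, ΔL, ΔJ).
Allowed pairs: 1 of 6.

1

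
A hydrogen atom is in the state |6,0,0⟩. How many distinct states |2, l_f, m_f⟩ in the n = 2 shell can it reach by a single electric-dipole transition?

E1 requires Δl = ±1, so l_f ∈ {-1, 1}; with 0 ≤ l_f ≤ n_f−1 = 1, the allowed l_f values are {1}.
For l_f = 1: m_f ∈ {m_i−1, m_i, m_i+1} ∩ [−1, 1] = {-1, 0, 1} → 3 states.
Total: 3.

3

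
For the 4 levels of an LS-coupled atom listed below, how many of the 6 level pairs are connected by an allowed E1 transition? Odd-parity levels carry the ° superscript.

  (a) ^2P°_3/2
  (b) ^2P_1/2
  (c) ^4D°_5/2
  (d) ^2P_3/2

2

(a)–(b): allowed.
(a)–(c): forbidden (parity, ΔS).
(a)–(d): allowed.
(b)–(c): forbidden (ΔS, ΔJ).
(b)–(d): forbidden (parity).
(c)–(d): forbidden (ΔS).
Allowed pairs: 2 of 6.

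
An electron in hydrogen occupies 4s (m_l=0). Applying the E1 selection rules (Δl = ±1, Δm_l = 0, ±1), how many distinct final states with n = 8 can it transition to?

3

E1 requires Δl = ±1, so l_f ∈ {-1, 1}; with 0 ≤ l_f ≤ n_f−1 = 7, the allowed l_f values are {1}.
For l_f = 1: m_f ∈ {m_i−1, m_i, m_i+1} ∩ [−1, 1] = {-1, 0, 1} → 3 states.
Total: 3.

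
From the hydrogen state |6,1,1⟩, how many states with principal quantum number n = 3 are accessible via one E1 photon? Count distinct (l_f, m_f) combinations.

4

E1 requires Δl = ±1, so l_f ∈ {0, 2}; with 0 ≤ l_f ≤ n_f−1 = 2, the allowed l_f values are {0, 2}.
For l_f = 0: m_f ∈ {m_i−1, m_i, m_i+1} ∩ [−0, 0] = {0} → 1 state.
For l_f = 2: m_f ∈ {m_i−1, m_i, m_i+1} ∩ [−2, 2] = {0, 1, 2} → 3 states.
Total: 4.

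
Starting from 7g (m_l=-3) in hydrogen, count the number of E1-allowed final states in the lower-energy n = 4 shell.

E1 requires Δl = ±1, so l_f ∈ {3, 5}; with 0 ≤ l_f ≤ n_f−1 = 3, the allowed l_f values are {3}.
For l_f = 3: m_f ∈ {m_i−1, m_i, m_i+1} ∩ [−3, 3] = {-3, -2} → 2 states.
Total: 2.

2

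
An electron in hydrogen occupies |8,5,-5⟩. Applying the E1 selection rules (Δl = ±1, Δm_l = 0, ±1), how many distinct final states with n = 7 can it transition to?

E1 requires Δl = ±1, so l_f ∈ {4, 6}; with 0 ≤ l_f ≤ n_f−1 = 6, the allowed l_f values are {4, 6}.
For l_f = 4: m_f ∈ {m_i−1, m_i, m_i+1} ∩ [−4, 4] = {-4} → 1 state.
For l_f = 6: m_f ∈ {m_i−1, m_i, m_i+1} ∩ [−6, 6] = {-6, -5, -4} → 3 states.
Total: 4.

4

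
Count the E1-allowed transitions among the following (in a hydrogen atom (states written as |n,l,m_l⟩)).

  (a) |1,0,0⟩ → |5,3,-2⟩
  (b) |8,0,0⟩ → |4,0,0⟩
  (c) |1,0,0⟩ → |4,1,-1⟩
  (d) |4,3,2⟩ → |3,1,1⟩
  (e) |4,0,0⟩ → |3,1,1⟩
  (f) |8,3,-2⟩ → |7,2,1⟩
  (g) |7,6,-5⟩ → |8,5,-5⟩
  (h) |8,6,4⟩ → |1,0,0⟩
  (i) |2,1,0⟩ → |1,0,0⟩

(a) forbidden — Δl = +3 (E1 requires Δl = ±1); Δm_l = -2 (E1 requires Δm_l = 0, ±1)
(b) forbidden — Δl = +0 (E1 requires Δl = ±1)
(c) allowed
(d) forbidden — Δl = -2 (E1 requires Δl = ±1)
(e) allowed
(f) forbidden — Δm_l = +3 (E1 requires Δm_l = 0, ±1)
(g) allowed
(h) forbidden — Δl = -6 (E1 requires Δl = ±1); Δm_l = -4 (E1 requires Δm_l = 0, ±1)
(i) allowed
Total allowed: 4 of 9.

4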